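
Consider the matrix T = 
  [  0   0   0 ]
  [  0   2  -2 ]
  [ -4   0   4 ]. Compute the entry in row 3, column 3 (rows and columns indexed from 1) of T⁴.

Characteristic polynomial: s^3 - 6s^2 + 8s = s(s - 4)(s - 2), so the eigenvalues are 0, 2, 4.
s=0: eigenvector (1, 1, 1).
s=2: eigenvector (0, 1, 0).
s=4: eigenvector (0, -1, 1).
P = [[1, 0, 0], [1, 1, -1], [1, 0, 1]], D = diag(0, 2, 4), P⁻¹ = [[1, 0, 0], [-2, 1, 1], [-1, 0, 1]].
T⁴ = P·diag(0, 16, 256)·P⁻¹ = [[0, 0, 0], [224, 16, -240], [-256, 0, 256]].
The requested entry is 256.

256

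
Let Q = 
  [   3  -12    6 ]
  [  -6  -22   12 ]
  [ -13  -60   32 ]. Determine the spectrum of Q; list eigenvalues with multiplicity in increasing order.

Characteristic polynomial: p(t) = t^3 - 13t^2 + 52t - 60 = (t - 6)(t - 5)(t - 2).
Roots (with multiplicity): 2, 5, 6.

2, 5, 6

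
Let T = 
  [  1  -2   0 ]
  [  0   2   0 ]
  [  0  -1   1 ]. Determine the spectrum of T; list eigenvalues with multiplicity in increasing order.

1, 1, 2

Characteristic polynomial: p(s) = s^3 - 4s^2 + 5s - 2 = (s - 2)(s - 1)^2.
Roots (with multiplicity): 1, 1, 2.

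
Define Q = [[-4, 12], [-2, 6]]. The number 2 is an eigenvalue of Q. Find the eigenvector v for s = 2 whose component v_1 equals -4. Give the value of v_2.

Q − 2I = [[-6, 12], [-2, 4]].
Solving (Q − 2I)v = 0 gives the eigenspace spanned by (-4, -2).
With v_1 = -4, v = (-4, -2), so v_2 = -2.

-2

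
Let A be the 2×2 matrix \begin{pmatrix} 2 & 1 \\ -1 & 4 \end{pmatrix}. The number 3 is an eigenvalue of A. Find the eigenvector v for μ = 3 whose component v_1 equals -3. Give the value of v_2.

-3

A − 3I = [[-1, 1], [-1, 1]].
Solving (A − 3I)v = 0 gives the eigenspace spanned by (-3, -3).
With v_1 = -3, v = (-3, -3), so v_2 = -3.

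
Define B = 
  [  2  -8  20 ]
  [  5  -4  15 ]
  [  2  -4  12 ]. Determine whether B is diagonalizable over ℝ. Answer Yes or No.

Characteristic polynomial: p(t) = t^3 - 10t^2 + 28t - 24 = (t - 6)(t - 2)^2.
t = 2 has algebraic multiplicity 2; rank(B − 2I) = 2, so geometric multiplicity = 1.
Geometric multiplicity < algebraic multiplicity, so B is not diagonalizable.

No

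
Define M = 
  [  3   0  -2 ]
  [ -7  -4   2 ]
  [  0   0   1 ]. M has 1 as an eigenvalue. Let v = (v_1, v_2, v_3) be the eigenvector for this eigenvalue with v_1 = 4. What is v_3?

4

M − 1I = [[2, 0, -2], [-7, -5, 2], [0, 0, 0]].
Solving (M − 1I)v = 0 gives the eigenspace spanned by (4, -4, 4).
With v_1 = 4, v = (4, -4, 4), so v_3 = 4.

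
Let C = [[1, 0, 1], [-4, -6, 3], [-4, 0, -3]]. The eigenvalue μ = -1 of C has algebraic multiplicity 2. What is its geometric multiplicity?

1

C + 1I = [[2, 0, 1], [-4, -5, 3], [-4, 0, -2]].
This matrix has rank 2, so its null space has dimension 3 − 2 = 1.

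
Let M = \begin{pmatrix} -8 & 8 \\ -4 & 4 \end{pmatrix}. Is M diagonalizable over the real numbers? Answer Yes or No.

Yes

Characteristic polynomial: p(t) = t^2 + 4t = t(t + 4).
All 2 eigenvalues are distinct, so M is diagonalizable.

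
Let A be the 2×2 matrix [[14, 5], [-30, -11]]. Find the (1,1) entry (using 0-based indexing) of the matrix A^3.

Characteristic polynomial: μ^2 - 3μ - 4 = (μ - 4)(μ + 1), so the eigenvalues are -1, 4.
μ=4: eigenvector (1, -2).
μ=-1: eigenvector (1, -3).
P = [[1, 1], [-2, -3]], D = diag(4, -1), P⁻¹ = [[3, 1], [-2, -1]].
A³ = P·diag(64, -1)·P⁻¹ = [[194, 65], [-390, -131]].
The requested entry is -131.

-131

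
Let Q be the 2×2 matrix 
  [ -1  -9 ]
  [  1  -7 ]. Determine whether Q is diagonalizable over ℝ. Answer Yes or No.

Characteristic polynomial: p(s) = s^2 + 8s + 16 = (s + 4)^2.
s = -4 has algebraic multiplicity 2; rank(Q + 4I) = 1, so geometric multiplicity = 1.
Geometric multiplicity < algebraic multiplicity, so Q is not diagonalizable.

No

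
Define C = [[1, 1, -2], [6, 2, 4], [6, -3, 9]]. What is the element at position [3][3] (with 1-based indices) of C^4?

Characteristic polynomial: μ^3 - 12μ^2 + 47μ - 60 = (μ - 5)(μ - 4)(μ - 3), so the eigenvalues are 3, 4, 5.
μ=3: eigenvector (1, -2, -2).
μ=4: eigenvector (-1, 3, 3).
μ=5: eigenvector (1, -2, -3).
P = [[1, -1, 1], [-2, 3, -2], [-2, 3, -3]], D = diag(3, 4, 5), P⁻¹ = [[3, 0, 1], [2, 1, 0], [0, 1, -1]].
C⁴ = P·diag(81, 256, 625)·P⁻¹ = [[-269, 369, -544], [1050, -482, 1088], [1050, -1107, 1713]].
The requested entry is 1713.

1713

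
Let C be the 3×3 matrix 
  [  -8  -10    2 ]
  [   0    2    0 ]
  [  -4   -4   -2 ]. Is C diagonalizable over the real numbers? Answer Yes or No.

Characteristic polynomial: p(λ) = λ^3 + 8λ^2 + 4λ - 48 = (λ - 2)(λ + 4)(λ + 6).
All 3 eigenvalues are distinct, so C is diagonalizable.

Yes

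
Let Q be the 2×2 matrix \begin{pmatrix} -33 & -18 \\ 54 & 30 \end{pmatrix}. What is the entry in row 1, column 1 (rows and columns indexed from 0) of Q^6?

Characteristic polynomial: μ^2 + 3μ - 18 = (μ - 3)(μ + 6), so the eigenvalues are -6, 3.
μ=3: eigenvector (1, -2).
μ=-6: eigenvector (2, -3).
P = [[1, 2], [-2, -3]], D = diag(3, -6), P⁻¹ = [[-3, -2], [2, 1]].
Q⁶ = P·diag(729, 46656)·P⁻¹ = [[184437, 91854], [-275562, -137052]].
The requested entry is -137052.

-137052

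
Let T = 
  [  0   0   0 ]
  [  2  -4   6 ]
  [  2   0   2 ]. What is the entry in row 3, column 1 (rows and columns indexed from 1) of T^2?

4

Characteristic polynomial: λ^3 + 2λ^2 - 8λ = λ(λ - 2)(λ + 4), so the eigenvalues are -4, 0, 2.
λ=0: eigenvector (1, -1, -1).
λ=-4: eigenvector (0, 1, 0).
λ=2: eigenvector (0, 1, 1).
P = [[1, 0, 0], [-1, 1, 1], [-1, 0, 1]], D = diag(0, -4, 2), P⁻¹ = [[1, 0, 0], [0, 1, -1], [1, 0, 1]].
T² = P·diag(0, 16, 4)·P⁻¹ = [[0, 0, 0], [4, 16, -12], [4, 0, 4]].
The requested entry is 4.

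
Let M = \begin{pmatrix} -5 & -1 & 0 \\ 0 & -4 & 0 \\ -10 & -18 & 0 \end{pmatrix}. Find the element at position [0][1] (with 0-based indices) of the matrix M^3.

Characteristic polynomial: μ^3 + 9μ^2 + 20μ = μ(μ + 4)(μ + 5), so the eigenvalues are -5, -4, 0.
μ=-5: eigenvector (1, 0, 2).
μ=0: eigenvector (0, 0, 1).
μ=-4: eigenvector (-1, 1, 2).
P = [[1, 0, -1], [0, 0, 1], [2, 1, 2]], D = diag(-5, 0, -4), P⁻¹ = [[1, 1, 0], [-2, -4, 1], [0, 1, 0]].
M³ = P·diag(-125, 0, -64)·P⁻¹ = [[-125, -61, 0], [0, -64, 0], [-250, -378, 0]].
The requested entry is -61.

-61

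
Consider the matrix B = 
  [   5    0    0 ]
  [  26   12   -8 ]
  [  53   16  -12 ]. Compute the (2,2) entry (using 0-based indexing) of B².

Characteristic polynomial: λ^3 - 5λ^2 - 16λ + 80 = (λ - 5)(λ - 4)(λ + 4), so the eigenvalues are -4, 4, 5.
λ=5: eigenvector (1, 2, 5).
λ=4: eigenvector (0, 1, 1).
λ=-4: eigenvector (0, 1, 2).
P = [[1, 0, 0], [2, 1, 1], [5, 1, 2]], D = diag(5, 4, -4), P⁻¹ = [[1, 0, 0], [1, 2, -1], [-3, -1, 1]].
B² = P·diag(25, 16, 16)·P⁻¹ = [[25, 0, 0], [18, 16, 0], [45, 0, 16]].
The requested entry is 16.

16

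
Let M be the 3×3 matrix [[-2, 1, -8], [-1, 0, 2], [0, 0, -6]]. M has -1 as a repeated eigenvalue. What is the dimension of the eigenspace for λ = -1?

M + 1I = [[-1, 1, -8], [-1, 1, 2], [0, 0, -5]].
This matrix has rank 2, so its null space has dimension 3 − 2 = 1.

1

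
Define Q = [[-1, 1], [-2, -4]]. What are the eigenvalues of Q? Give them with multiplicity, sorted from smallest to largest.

Characteristic polynomial: p(t) = t^2 + 5t + 6 = (t + 2)(t + 3).
Roots (with multiplicity): -3, -2.

-3, -2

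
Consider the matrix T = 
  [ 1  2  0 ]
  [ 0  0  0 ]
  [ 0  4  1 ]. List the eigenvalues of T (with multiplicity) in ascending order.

0, 1, 1

Characteristic polynomial: p(μ) = μ^3 - 2μ^2 + μ = μ(μ - 1)^2.
Roots (with multiplicity): 0, 1, 1.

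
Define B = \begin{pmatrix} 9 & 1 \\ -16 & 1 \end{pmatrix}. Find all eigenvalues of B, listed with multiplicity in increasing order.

5, 5

Characteristic polynomial: p(μ) = μ^2 - 10μ + 25 = (μ - 5)^2.
Roots (with multiplicity): 5, 5.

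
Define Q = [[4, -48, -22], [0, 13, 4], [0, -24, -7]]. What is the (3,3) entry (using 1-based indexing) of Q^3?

-247

Characteristic polynomial: s^3 - 10s^2 + 29s - 20 = (s - 5)(s - 4)(s - 1), so the eigenvalues are 1, 4, 5.
s=4: eigenvector (1, 0, 0).
s=1: eigenvector (6, -1, 3).
s=5: eigenvector (-4, 1, -2).
P = [[1, 6, -4], [0, -1, 1], [0, 3, -2]], D = diag(4, 1, 5), P⁻¹ = [[1, 0, -2], [0, 2, 1], [0, 3, 1]].
Q³ = P·diag(64, 1, 125)·P⁻¹ = [[64, -1488, -622], [0, 373, 124], [0, -744, -247]].
The requested entry is -247.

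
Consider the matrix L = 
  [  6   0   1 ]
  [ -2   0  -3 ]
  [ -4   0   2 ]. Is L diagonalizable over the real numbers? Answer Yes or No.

No

Characteristic polynomial: p(r) = r^3 - 8r^2 + 16r = r(r - 4)^2.
r = 4 has algebraic multiplicity 2; rank(L − 4I) = 2, so geometric multiplicity = 1.
Geometric multiplicity < algebraic multiplicity, so L is not diagonalizable.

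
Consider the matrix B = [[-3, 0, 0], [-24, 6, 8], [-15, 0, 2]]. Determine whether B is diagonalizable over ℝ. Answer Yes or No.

Characteristic polynomial: p(t) = t^3 - 5t^2 - 12t + 36 = (t - 6)(t - 2)(t + 3).
All 3 eigenvalues are distinct, so B is diagonalizable.

Yes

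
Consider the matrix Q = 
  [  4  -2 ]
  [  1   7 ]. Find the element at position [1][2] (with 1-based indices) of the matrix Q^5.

-9302

Characteristic polynomial: t^2 - 11t + 30 = (t - 6)(t - 5), so the eigenvalues are 5, 6.
t=5: eigenvector (2, -1).
t=6: eigenvector (-1, 1).
P = [[2, -1], [-1, 1]], D = diag(5, 6), P⁻¹ = [[1, 1], [1, 2]].
Q⁵ = P·diag(3125, 7776)·P⁻¹ = [[-1526, -9302], [4651, 12427]].
The requested entry is -9302.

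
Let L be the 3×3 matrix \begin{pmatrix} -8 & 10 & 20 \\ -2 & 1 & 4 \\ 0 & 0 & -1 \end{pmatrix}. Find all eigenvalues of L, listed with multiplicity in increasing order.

-4, -3, -1

Characteristic polynomial: p(r) = r^3 + 8r^2 + 19r + 12 = (r + 1)(r + 3)(r + 4).
Roots (with multiplicity): -4, -3, -1.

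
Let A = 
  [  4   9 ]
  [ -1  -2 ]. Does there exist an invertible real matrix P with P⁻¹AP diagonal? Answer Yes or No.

Characteristic polynomial: p(μ) = μ^2 - 2μ + 1 = (μ - 1)^2.
μ = 1 has algebraic multiplicity 2; rank(A − 1I) = 1, so geometric multiplicity = 1.
Geometric multiplicity < algebraic multiplicity, so A is not diagonalizable.

No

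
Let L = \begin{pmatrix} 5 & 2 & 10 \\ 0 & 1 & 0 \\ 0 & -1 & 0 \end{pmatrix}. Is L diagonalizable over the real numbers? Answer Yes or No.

Characteristic polynomial: p(s) = s^3 - 6s^2 + 5s = s(s - 5)(s - 1).
All 3 eigenvalues are distinct, so L is diagonalizable.

Yes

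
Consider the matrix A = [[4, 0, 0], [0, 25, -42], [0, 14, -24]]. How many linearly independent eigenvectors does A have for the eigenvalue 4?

2

A − 4I = [[0, 0, 0], [0, 21, -42], [0, 14, -28]].
This matrix has rank 1, so its null space has dimension 3 − 1 = 2.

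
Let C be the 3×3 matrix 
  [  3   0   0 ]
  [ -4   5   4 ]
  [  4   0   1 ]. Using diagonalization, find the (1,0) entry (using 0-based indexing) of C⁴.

-160

Characteristic polynomial: μ^3 - 9μ^2 + 23μ - 15 = (μ - 5)(μ - 3)(μ - 1), so the eigenvalues are 1, 3, 5.
μ=3: eigenvector (1, -2, 2).
μ=1: eigenvector (0, -1, 1).
μ=5: eigenvector (0, 1, 0).
P = [[1, 0, 0], [-2, -1, 1], [2, 1, 0]], D = diag(3, 1, 5), P⁻¹ = [[1, 0, 0], [-2, 0, 1], [0, 1, 1]].
C⁴ = P·diag(81, 1, 625)·P⁻¹ = [[81, 0, 0], [-160, 625, 624], [160, 0, 1]].
The requested entry is -160.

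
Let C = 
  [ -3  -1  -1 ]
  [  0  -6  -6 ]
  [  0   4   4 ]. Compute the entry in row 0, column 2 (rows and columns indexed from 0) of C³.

Characteristic polynomial: s^3 + 5s^2 + 6s = s(s + 2)(s + 3), so the eigenvalues are -3, -2, 0.
s=-2: eigenvector (-1, 3, -2).
s=0: eigenvector (0, 1, -1).
s=-3: eigenvector (1, 0, 0).
P = [[-1, 0, 1], [3, 1, 0], [-2, -1, 0]], D = diag(-2, 0, -3), P⁻¹ = [[0, 1, 1], [0, -2, -3], [1, 1, 1]].
C³ = P·diag(-8, 0, -27)·P⁻¹ = [[-27, -19, -19], [0, -24, -24], [0, 16, 16]].
The requested entry is -19.

-19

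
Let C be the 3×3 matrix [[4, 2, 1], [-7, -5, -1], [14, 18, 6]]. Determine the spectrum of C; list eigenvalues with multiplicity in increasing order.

-3, 4, 4

Characteristic polynomial: p(μ) = μ^3 - 5μ^2 - 8μ + 48 = (μ - 4)^2(μ + 3).
Roots (with multiplicity): -3, 4, 4.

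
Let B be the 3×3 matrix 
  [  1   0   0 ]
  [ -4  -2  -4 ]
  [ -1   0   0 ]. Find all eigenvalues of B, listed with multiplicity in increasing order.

Characteristic polynomial: p(t) = t^3 + t^2 - 2t = t(t - 1)(t + 2).
Roots (with multiplicity): -2, 0, 1.

-2, 0, 1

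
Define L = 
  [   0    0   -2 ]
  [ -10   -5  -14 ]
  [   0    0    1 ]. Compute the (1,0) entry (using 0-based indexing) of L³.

Characteristic polynomial: λ^3 + 4λ^2 - 5λ = λ(λ - 1)(λ + 5), so the eigenvalues are -5, 0, 1.
λ=-5: eigenvector (0, 1, 0).
λ=0: eigenvector (1, -2, 0).
λ=1: eigenvector (-2, 1, 1).
P = [[0, 1, -2], [1, -2, 1], [0, 0, 1]], D = diag(-5, 0, 1), P⁻¹ = [[2, 1, 3], [1, 0, 2], [0, 0, 1]].
L³ = P·diag(-125, 0, 1)·P⁻¹ = [[0, 0, -2], [-250, -125, -374], [0, 0, 1]].
The requested entry is -250.

-250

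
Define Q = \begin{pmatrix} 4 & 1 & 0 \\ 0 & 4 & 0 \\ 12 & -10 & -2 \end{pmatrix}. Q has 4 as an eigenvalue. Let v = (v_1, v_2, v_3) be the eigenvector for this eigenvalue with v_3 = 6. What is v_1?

Q − 4I = [[0, 1, 0], [0, 0, 0], [12, -10, -6]].
Solving (Q − 4I)v = 0 gives the eigenspace spanned by (3, 0, 6).
With v_3 = 6, v = (3, 0, 6), so v_1 = 3.

3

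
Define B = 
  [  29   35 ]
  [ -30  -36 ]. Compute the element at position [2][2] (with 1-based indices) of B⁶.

Characteristic polynomial: s^2 + 7s + 6 = (s + 1)(s + 6), so the eigenvalues are -6, -1.
s=-6: eigenvector (-1, 1).
s=-1: eigenvector (7, -6).
P = [[-1, 7], [1, -6]], D = diag(-6, -1), P⁻¹ = [[6, 7], [1, 1]].
B⁶ = P·diag(46656, 1)·P⁻¹ = [[-279929, -326585], [279930, 326586]].
The requested entry is 326586.

326586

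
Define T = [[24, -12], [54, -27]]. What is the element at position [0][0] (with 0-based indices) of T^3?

Characteristic polynomial: s^2 + 3s = s(s + 3), so the eigenvalues are -3, 0.
s=-3: eigenvector (4, 9).
s=0: eigenvector (1, 2).
P = [[4, 1], [9, 2]], D = diag(-3, 0), P⁻¹ = [[-2, 1], [9, -4]].
T³ = P·diag(-27, 0)·P⁻¹ = [[216, -108], [486, -243]].
The requested entry is 216.

216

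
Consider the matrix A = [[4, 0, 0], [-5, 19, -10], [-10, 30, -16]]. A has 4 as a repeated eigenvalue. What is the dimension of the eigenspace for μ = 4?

2

A − 4I = [[0, 0, 0], [-5, 15, -10], [-10, 30, -20]].
This matrix has rank 1, so its null space has dimension 3 − 1 = 2.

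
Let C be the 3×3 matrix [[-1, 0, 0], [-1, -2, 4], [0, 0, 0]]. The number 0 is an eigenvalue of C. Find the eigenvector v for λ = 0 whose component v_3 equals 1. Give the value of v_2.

C = [[-1, 0, 0], [-1, -2, 4], [0, 0, 0]].
Solving (C)v = 0 gives the eigenspace spanned by (0, 2, 1).
With v_3 = 1, v = (0, 2, 1), so v_2 = 2.

2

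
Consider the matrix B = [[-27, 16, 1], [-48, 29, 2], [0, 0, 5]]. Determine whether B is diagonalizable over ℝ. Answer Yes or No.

Characteristic polynomial: p(t) = t^3 - 7t^2 - 5t + 75 = (t - 5)^2(t + 3).
t = 5 has algebraic multiplicity 2; rank(B − 5I) = 2, so geometric multiplicity = 1.
Geometric multiplicity < algebraic multiplicity, so B is not diagonalizable.

No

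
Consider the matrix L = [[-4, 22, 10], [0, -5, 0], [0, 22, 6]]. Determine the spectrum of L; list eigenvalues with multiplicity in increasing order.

-5, -4, 6

Characteristic polynomial: p(λ) = λ^3 + 3λ^2 - 34λ - 120 = (λ - 6)(λ + 4)(λ + 5).
Roots (with multiplicity): -5, -4, 6.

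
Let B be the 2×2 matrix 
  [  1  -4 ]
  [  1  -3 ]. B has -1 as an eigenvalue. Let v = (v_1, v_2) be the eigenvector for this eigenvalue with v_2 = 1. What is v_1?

B + 1I = [[2, -4], [1, -2]].
Solving (B + 1I)v = 0 gives the eigenspace spanned by (2, 1).
With v_2 = 1, v = (2, 1), so v_1 = 2.

2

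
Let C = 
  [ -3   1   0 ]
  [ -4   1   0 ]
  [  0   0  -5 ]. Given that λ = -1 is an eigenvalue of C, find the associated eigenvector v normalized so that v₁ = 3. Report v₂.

C + 1I = [[-2, 1, 0], [-4, 2, 0], [0, 0, -4]].
Solving (C + 1I)v = 0 gives the eigenspace spanned by (3, 6, 0).
With v₁ = 3, v = (3, 6, 0), so v₂ = 6.

6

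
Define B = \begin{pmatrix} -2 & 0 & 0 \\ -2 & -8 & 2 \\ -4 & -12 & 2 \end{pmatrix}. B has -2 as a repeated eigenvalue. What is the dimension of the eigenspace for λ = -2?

2

B + 2I = [[0, 0, 0], [-2, -6, 2], [-4, -12, 4]].
This matrix has rank 1, so its null space has dimension 3 − 1 = 2.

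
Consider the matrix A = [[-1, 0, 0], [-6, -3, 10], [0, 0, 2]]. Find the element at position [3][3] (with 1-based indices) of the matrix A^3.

Characteristic polynomial: μ^3 + 2μ^2 - 5μ - 6 = (μ - 2)(μ + 1)(μ + 3), so the eigenvalues are -3, -1, 2.
μ=-3: eigenvector (0, 1, 0).
μ=-1: eigenvector (1, -3, 0).
μ=2: eigenvector (0, 2, 1).
P = [[0, 1, 0], [1, -3, 2], [0, 0, 1]], D = diag(-3, -1, 2), P⁻¹ = [[3, 1, -2], [1, 0, 0], [0, 0, 1]].
A³ = P·diag(-27, -1, 8)·P⁻¹ = [[-1, 0, 0], [-78, -27, 70], [0, 0, 8]].
The requested entry is 8.

8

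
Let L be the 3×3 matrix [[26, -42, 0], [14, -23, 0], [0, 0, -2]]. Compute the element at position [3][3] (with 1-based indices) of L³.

Characteristic polynomial: t^3 - t^2 - 16t - 20 = (t - 5)(t + 2)^2, so the eigenvalues are -2, -2, 5.
t=-2: eigenvector (-3, -2, 3).
t=-2: eigenvector (0, 0, 1).
t=5: eigenvector (2, 1, 0).
P = [[-3, 0, 2], [-2, 0, 1], [3, 1, 0]], D = diag(-2, -2, 5), P⁻¹ = [[1, -2, 0], [-3, 6, 1], [2, -3, 0]].
L³ = P·diag(-8, -8, 125)·P⁻¹ = [[524, -798, 0], [266, -407, 0], [0, 0, -8]].
The requested entry is -8.

-8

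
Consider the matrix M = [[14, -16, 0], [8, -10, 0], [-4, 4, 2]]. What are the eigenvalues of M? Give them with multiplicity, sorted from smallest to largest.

Characteristic polynomial: p(μ) = μ^3 - 6μ^2 - 4μ + 24 = (μ - 6)(μ - 2)(μ + 2).
Roots (with multiplicity): -2, 2, 6.

-2, 2, 6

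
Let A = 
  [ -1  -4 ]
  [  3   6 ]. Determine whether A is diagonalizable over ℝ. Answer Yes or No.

Characteristic polynomial: p(μ) = μ^2 - 5μ + 6 = (μ - 3)(μ - 2).
All 2 eigenvalues are distinct, so A is diagonalizable.

Yes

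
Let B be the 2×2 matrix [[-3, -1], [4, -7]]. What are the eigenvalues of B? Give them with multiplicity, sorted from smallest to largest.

Characteristic polynomial: p(λ) = λ^2 + 10λ + 25 = (λ + 5)^2.
Roots (with multiplicity): -5, -5.

-5, -5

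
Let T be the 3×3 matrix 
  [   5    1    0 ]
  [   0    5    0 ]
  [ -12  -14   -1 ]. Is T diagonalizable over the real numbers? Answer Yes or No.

No

Characteristic polynomial: p(μ) = μ^3 - 9μ^2 + 15μ + 25 = (μ - 5)^2(μ + 1).
μ = 5 has algebraic multiplicity 2; rank(T − 5I) = 2, so geometric multiplicity = 1.
Geometric multiplicity < algebraic multiplicity, so T is not diagonalizable.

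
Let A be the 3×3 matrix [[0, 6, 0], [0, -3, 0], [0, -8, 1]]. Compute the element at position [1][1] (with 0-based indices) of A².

9

Characteristic polynomial: s^3 + 2s^2 - 3s = s(s - 1)(s + 3), so the eigenvalues are -3, 0, 1.
s=0: eigenvector (1, 0, 0).
s=1: eigenvector (0, 0, 1).
s=-3: eigenvector (-2, 1, 2).
P = [[1, 0, -2], [0, 0, 1], [0, 1, 2]], D = diag(0, 1, -3), P⁻¹ = [[1, 2, 0], [0, -2, 1], [0, 1, 0]].
A² = P·diag(0, 1, 9)·P⁻¹ = [[0, -18, 0], [0, 9, 0], [0, 16, 1]].
The requested entry is 9.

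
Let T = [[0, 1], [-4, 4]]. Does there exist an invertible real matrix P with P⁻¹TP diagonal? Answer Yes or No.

No

Characteristic polynomial: p(s) = s^2 - 4s + 4 = (s - 2)^2.
s = 2 has algebraic multiplicity 2; rank(T − 2I) = 1, so geometric multiplicity = 1.
Geometric multiplicity < algebraic multiplicity, so T is not diagonalizable.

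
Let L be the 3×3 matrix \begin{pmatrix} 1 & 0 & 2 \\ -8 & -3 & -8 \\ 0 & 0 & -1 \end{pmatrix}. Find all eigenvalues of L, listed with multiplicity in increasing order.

Characteristic polynomial: p(t) = t^3 + 3t^2 - t - 3 = (t - 1)(t + 1)(t + 3).
Roots (with multiplicity): -3, -1, 1.

-3, -1, 1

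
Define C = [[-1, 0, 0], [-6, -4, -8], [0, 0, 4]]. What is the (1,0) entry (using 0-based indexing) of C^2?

Characteristic polynomial: λ^3 + λ^2 - 16λ - 16 = (λ - 4)(λ + 1)(λ + 4), so the eigenvalues are -4, -1, 4.
λ=-1: eigenvector (1, -2, 0).
λ=-4: eigenvector (0, 1, 0).
λ=4: eigenvector (0, -1, 1).
P = [[1, 0, 0], [-2, 1, -1], [0, 0, 1]], D = diag(-1, -4, 4), P⁻¹ = [[1, 0, 0], [2, 1, 1], [0, 0, 1]].
C² = P·diag(1, 16, 16)·P⁻¹ = [[1, 0, 0], [30, 16, 0], [0, 0, 16]].
The requested entry is 30.

30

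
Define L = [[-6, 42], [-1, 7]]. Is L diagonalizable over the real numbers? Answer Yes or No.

Characteristic polynomial: p(λ) = λ^2 - λ = λ(λ - 1).
All 2 eigenvalues are distinct, so L is diagonalizable.

Yes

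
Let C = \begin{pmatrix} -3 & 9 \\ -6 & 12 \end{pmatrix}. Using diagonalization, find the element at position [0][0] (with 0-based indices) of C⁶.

-91125

Characteristic polynomial: s^2 - 9s + 18 = (s - 6)(s - 3), so the eigenvalues are 3, 6.
s=3: eigenvector (-3, -2).
s=6: eigenvector (1, 1).
P = [[-3, 1], [-2, 1]], D = diag(3, 6), P⁻¹ = [[-1, 1], [-2, 3]].
C⁶ = P·diag(729, 46656)·P⁻¹ = [[-91125, 137781], [-91854, 138510]].
The requested entry is -91125.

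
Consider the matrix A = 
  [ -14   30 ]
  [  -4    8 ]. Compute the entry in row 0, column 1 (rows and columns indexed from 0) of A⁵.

Characteristic polynomial: λ^2 + 6λ + 8 = (λ + 2)(λ + 4), so the eigenvalues are -4, -2.
λ=-2: eigenvector (-5, -2).
λ=-4: eigenvector (3, 1).
P = [[-5, 3], [-2, 1]], D = diag(-2, -4), P⁻¹ = [[1, -3], [2, -5]].
A⁵ = P·diag(-32, -1024)·P⁻¹ = [[-5984, 14880], [-1984, 4928]].
The requested entry is 14880.

14880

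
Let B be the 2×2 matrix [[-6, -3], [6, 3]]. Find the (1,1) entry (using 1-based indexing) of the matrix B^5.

Characteristic polynomial: t^2 + 3t = t(t + 3), so the eigenvalues are -3, 0.
t=-3: eigenvector (-1, 1).
t=0: eigenvector (-1, 2).
P = [[-1, -1], [1, 2]], D = diag(-3, 0), P⁻¹ = [[-2, -1], [1, 1]].
B⁵ = P·diag(-243, 0)·P⁻¹ = [[-486, -243], [486, 243]].
The requested entry is -486.

-486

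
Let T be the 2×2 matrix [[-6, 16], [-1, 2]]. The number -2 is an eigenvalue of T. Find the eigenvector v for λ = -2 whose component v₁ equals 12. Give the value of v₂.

3

T + 2I = [[-4, 16], [-1, 4]].
Solving (T + 2I)v = 0 gives the eigenspace spanned by (12, 3).
With v₁ = 12, v = (12, 3), so v₂ = 3.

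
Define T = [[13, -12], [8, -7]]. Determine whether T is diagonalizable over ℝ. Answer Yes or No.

Characteristic polynomial: p(μ) = μ^2 - 6μ + 5 = (μ - 5)(μ - 1).
All 2 eigenvalues are distinct, so T is diagonalizable.

Yes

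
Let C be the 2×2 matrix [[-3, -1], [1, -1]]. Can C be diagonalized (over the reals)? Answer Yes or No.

Characteristic polynomial: p(t) = t^2 + 4t + 4 = (t + 2)^2.
t = -2 has algebraic multiplicity 2; rank(C + 2I) = 1, so geometric multiplicity = 1.
Geometric multiplicity < algebraic multiplicity, so C is not diagonalizable.

No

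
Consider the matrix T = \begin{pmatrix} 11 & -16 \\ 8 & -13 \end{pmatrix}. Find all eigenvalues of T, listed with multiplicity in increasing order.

Characteristic polynomial: p(s) = s^2 + 2s - 15 = (s - 3)(s + 5).
Roots (with multiplicity): -5, 3.

-5, 3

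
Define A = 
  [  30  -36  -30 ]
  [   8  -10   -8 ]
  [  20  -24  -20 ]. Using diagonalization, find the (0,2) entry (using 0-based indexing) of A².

-12

Characteristic polynomial: s^3 - 4s = s(s - 2)(s + 2), so the eigenvalues are -2, 0, 2.
s=2: eigenvector (9, 2, 6).
s=-2: eigenvector (3, 1, 2).
s=0: eigenvector (1, 0, 1).
P = [[9, 3, 1], [2, 1, 0], [6, 2, 1]], D = diag(2, -2, 0), P⁻¹ = [[1, -1, -1], [-2, 3, 2], [-2, 0, 3]].
A² = P·diag(4, 4, 0)·P⁻¹ = [[12, 0, -12], [0, 4, 0], [8, 0, -8]].
The requested entry is -12.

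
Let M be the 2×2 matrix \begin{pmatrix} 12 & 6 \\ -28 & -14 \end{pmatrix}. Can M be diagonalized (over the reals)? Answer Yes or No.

Yes

Characteristic polynomial: p(s) = s^2 + 2s = s(s + 2).
All 2 eigenvalues are distinct, so M is diagonalizable.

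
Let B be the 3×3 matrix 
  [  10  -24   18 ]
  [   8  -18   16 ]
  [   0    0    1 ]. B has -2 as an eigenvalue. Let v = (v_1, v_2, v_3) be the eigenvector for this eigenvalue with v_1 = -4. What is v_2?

-2

B + 2I = [[12, -24, 18], [8, -16, 16], [0, 0, 3]].
Solving (B + 2I)v = 0 gives the eigenspace spanned by (-4, -2, 0).
With v_1 = -4, v = (-4, -2, 0), so v_2 = -2.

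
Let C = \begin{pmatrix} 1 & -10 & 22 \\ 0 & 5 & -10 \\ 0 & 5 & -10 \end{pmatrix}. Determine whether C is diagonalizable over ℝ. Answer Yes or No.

Yes

Characteristic polynomial: p(r) = r^3 + 4r^2 - 5r = r(r - 1)(r + 5).
All 3 eigenvalues are distinct, so C is diagonalizable.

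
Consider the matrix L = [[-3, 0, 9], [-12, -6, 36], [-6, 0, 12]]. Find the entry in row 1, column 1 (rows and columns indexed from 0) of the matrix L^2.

Characteristic polynomial: μ^3 - 3μ^2 - 36μ + 108 = (μ - 6)(μ - 3)(μ + 6), so the eigenvalues are -6, 3, 6.
μ=3: eigenvector (3, 4, 2).
μ=-6: eigenvector (0, 1, 0).
μ=6: eigenvector (1, 2, 1).
P = [[3, 0, 1], [4, 1, 2], [2, 0, 1]], D = diag(3, -6, 6), P⁻¹ = [[1, 0, -1], [0, 1, -2], [-2, 0, 3]].
L² = P·diag(9, 36, 36)·P⁻¹ = [[-45, 0, 81], [-108, 36, 108], [-54, 0, 90]].
The requested entry is 36.

36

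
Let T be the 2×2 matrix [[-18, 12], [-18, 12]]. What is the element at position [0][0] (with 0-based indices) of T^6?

Characteristic polynomial: s^2 + 6s = s(s + 6), so the eigenvalues are -6, 0.
s=-6: eigenvector (1, 1).
s=0: eigenvector (-2, -3).
P = [[1, -2], [1, -3]], D = diag(-6, 0), P⁻¹ = [[3, -2], [1, -1]].
T⁶ = P·diag(46656, 0)·P⁻¹ = [[139968, -93312], [139968, -93312]].
The requested entry is 139968.

139968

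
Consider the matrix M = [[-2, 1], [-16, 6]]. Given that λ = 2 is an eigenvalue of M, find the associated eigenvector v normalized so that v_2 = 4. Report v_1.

1

M − 2I = [[-4, 1], [-16, 4]].
Solving (M − 2I)v = 0 gives the eigenspace spanned by (1, 4).
With v_2 = 4, v = (1, 4), so v_1 = 1.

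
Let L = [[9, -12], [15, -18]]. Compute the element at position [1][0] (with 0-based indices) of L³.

945

Characteristic polynomial: λ^2 + 9λ + 18 = (λ + 3)(λ + 6), so the eigenvalues are -6, -3.
λ=-6: eigenvector (4, 5).
λ=-3: eigenvector (1, 1).
P = [[4, 1], [5, 1]], D = diag(-6, -3), P⁻¹ = [[-1, 1], [5, -4]].
L³ = P·diag(-216, -27)·P⁻¹ = [[729, -756], [945, -972]].
The requested entry is 945.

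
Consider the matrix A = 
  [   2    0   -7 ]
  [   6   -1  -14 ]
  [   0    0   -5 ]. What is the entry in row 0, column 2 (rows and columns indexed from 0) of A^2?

Characteristic polynomial: t^3 + 4t^2 - 7t - 10 = (t - 2)(t + 1)(t + 5), so the eigenvalues are -5, -1, 2.
t=-5: eigenvector (1, 2, 1).
t=-1: eigenvector (0, 1, 0).
t=2: eigenvector (-1, -2, 0).
P = [[1, 0, -1], [2, 1, -2], [1, 0, 0]], D = diag(-5, -1, 2), P⁻¹ = [[0, 0, 1], [-2, 1, 0], [-1, 0, 1]].
A² = P·diag(25, 1, 4)·P⁻¹ = [[4, 0, 21], [6, 1, 42], [0, 0, 25]].
The requested entry is 21.

21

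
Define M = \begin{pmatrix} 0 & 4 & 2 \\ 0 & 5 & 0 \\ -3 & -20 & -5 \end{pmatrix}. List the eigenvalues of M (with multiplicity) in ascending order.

-3, -2, 5

Characteristic polynomial: p(r) = r^3 - 19r - 30 = (r - 5)(r + 2)(r + 3).
Roots (with multiplicity): -3, -2, 5.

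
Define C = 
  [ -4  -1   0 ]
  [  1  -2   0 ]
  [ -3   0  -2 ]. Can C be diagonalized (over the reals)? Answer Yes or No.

No

Characteristic polynomial: p(μ) = μ^3 + 8μ^2 + 21μ + 18 = (μ + 2)(μ + 3)^2.
μ = -3 has algebraic multiplicity 2; rank(C + 3I) = 2, so geometric multiplicity = 1.
Geometric multiplicity < algebraic multiplicity, so C is not diagonalizable.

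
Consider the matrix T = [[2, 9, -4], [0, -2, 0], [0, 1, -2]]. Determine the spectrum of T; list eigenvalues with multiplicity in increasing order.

Characteristic polynomial: p(r) = r^3 + 2r^2 - 4r - 8 = (r - 2)(r + 2)^2.
Roots (with multiplicity): -2, -2, 2.

-2, -2, 2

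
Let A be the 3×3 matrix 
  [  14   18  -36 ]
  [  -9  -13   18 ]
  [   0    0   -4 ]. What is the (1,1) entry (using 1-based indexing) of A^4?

Characteristic polynomial: t^3 + 3t^2 - 24t - 80 = (t - 5)(t + 4)^2, so the eigenvalues are -4, -4, 5.
t=5: eigenvector (2, -1, 0).
t=-4: eigenvector (-1, 1, 0).
t=-4: eigenvector (3, -1, 1).
P = [[2, -1, 3], [-1, 1, -1], [0, 0, 1]], D = diag(5, -4, -4), P⁻¹ = [[1, 1, -2], [1, 2, -1], [0, 0, 1]].
A⁴ = P·diag(625, 256, 256)·P⁻¹ = [[994, 738, -1476], [-369, -113, 738], [0, 0, 256]].
The requested entry is 994.

994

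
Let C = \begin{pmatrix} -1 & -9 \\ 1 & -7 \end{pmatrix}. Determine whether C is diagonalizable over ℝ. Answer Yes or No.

Characteristic polynomial: p(t) = t^2 + 8t + 16 = (t + 4)^2.
t = -4 has algebraic multiplicity 2; rank(C + 4I) = 1, so geometric multiplicity = 1.
Geometric multiplicity < algebraic multiplicity, so C is not diagonalizable.

No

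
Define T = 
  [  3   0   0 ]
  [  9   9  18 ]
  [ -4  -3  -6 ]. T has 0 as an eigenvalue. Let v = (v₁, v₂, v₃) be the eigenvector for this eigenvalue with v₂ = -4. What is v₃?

T = [[3, 0, 0], [9, 9, 18], [-4, -3, -6]].
Solving (T)v = 0 gives the eigenspace spanned by (0, -4, 2).
With v₂ = -4, v = (0, -4, 2), so v₃ = 2.

2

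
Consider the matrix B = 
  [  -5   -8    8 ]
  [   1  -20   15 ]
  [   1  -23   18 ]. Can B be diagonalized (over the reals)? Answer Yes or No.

No

Characteristic polynomial: p(λ) = λ^3 + 7λ^2 - 5λ - 75 = (λ - 3)(λ + 5)^2.
λ = -5 has algebraic multiplicity 2; rank(B + 5I) = 2, so geometric multiplicity = 1.
Geometric multiplicity < algebraic multiplicity, so B is not diagonalizable.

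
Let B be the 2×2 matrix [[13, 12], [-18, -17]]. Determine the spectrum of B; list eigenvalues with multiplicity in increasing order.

Characteristic polynomial: p(s) = s^2 + 4s - 5 = (s - 1)(s + 5).
Roots (with multiplicity): -5, 1.

-5, 1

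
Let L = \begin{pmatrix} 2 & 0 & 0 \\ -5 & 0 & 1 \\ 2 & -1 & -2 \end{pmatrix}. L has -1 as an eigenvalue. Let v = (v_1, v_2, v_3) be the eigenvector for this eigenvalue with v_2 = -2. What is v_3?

L + 1I = [[3, 0, 0], [-5, 1, 1], [2, -1, -1]].
Solving (L + 1I)v = 0 gives the eigenspace spanned by (0, -2, 2).
With v_2 = -2, v = (0, -2, 2), so v_3 = 2.

2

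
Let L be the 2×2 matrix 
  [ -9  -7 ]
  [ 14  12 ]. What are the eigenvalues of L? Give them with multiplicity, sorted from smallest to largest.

Characteristic polynomial: p(μ) = μ^2 - 3μ - 10 = (μ - 5)(μ + 2).
Roots (with multiplicity): -2, 5.

-2, 5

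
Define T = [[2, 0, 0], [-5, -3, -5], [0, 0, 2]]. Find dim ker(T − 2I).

2

T − 2I = [[0, 0, 0], [-5, -5, -5], [0, 0, 0]].
This matrix has rank 1, so its null space has dimension 3 − 1 = 2.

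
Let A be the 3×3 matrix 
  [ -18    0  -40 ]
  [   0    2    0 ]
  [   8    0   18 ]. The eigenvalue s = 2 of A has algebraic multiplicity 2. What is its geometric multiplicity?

2

A − 2I = [[-20, 0, -40], [0, 0, 0], [8, 0, 16]].
This matrix has rank 1, so its null space has dimension 3 − 1 = 2.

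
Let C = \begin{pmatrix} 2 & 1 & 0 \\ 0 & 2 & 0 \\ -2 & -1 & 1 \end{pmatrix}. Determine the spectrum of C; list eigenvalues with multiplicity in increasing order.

Characteristic polynomial: p(r) = r^3 - 5r^2 + 8r - 4 = (r - 2)^2(r - 1).
Roots (with multiplicity): 1, 2, 2.

1, 2, 2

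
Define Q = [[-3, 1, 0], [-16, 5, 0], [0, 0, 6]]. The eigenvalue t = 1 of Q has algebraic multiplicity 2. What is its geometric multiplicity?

1

Q − 1I = [[-4, 1, 0], [-16, 4, 0], [0, 0, 5]].
This matrix has rank 2, so its null space has dimension 3 − 2 = 1.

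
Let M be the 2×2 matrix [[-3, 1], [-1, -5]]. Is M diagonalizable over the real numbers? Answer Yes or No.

Characteristic polynomial: p(s) = s^2 + 8s + 16 = (s + 4)^2.
s = -4 has algebraic multiplicity 2; rank(M + 4I) = 1, so geometric multiplicity = 1.
Geometric multiplicity < algebraic multiplicity, so M is not diagonalizable.

No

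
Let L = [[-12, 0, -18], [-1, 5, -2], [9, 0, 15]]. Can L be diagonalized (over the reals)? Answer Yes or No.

Yes

Characteristic polynomial: p(r) = r^3 - 8r^2 - 3r + 90 = (r - 6)(r - 5)(r + 3).
All 3 eigenvalues are distinct, so L is diagonalizable.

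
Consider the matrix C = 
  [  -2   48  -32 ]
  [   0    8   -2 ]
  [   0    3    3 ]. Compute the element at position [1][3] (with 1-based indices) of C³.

-896

Characteristic polynomial: r^3 - 9r^2 + 8r + 60 = (r - 6)(r - 5)(r + 2), so the eigenvalues are -2, 5, 6.
r=-2: eigenvector (1, 0, 0).
r=5: eigenvector (0, 2, 3).
r=6: eigenvector (2, 1, 1).
P = [[1, 0, 2], [0, 2, 1], [0, 3, 1]], D = diag(-2, 5, 6), P⁻¹ = [[1, -6, 4], [0, -1, 1], [0, 3, -2]].
C³ = P·diag(-8, 125, 216)·P⁻¹ = [[-8, 1344, -896], [0, 398, -182], [0, 273, -57]].
The requested entry is -896.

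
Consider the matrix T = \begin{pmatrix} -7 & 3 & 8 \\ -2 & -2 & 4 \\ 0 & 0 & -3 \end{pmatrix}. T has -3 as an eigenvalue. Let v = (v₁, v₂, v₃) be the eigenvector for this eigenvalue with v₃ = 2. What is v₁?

4

T + 3I = [[-4, 3, 8], [-2, 1, 4], [0, 0, 0]].
Solving (T + 3I)v = 0 gives the eigenspace spanned by (4, 0, 2).
With v₃ = 2, v = (4, 0, 2), so v₁ = 4.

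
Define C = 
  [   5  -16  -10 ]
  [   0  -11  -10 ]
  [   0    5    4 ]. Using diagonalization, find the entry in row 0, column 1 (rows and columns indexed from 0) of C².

46

Characteristic polynomial: s^3 + 2s^2 - 29s - 30 = (s - 5)(s + 1)(s + 6), so the eigenvalues are -6, -1, 5.
s=-1: eigenvector (-1, -1, 1).
s=5: eigenvector (1, 0, 0).
s=-6: eigenvector (-2, -2, 1).
P = [[-1, 1, -2], [-1, 0, -2], [1, 0, 1]], D = diag(-1, 5, -6), P⁻¹ = [[0, 1, 2], [1, -1, 0], [0, -1, -1]].
C² = P·diag(1, 25, 36)·P⁻¹ = [[25, 46, 70], [0, 71, 70], [0, -35, -34]].
The requested entry is 46.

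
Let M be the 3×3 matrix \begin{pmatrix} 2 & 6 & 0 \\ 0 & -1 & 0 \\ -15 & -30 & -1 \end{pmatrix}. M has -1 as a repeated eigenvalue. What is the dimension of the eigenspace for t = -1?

2

M + 1I = [[3, 6, 0], [0, 0, 0], [-15, -30, 0]].
This matrix has rank 1, so its null space has dimension 3 − 1 = 2.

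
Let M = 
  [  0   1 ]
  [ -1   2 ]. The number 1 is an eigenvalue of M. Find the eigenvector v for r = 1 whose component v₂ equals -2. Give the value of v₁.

M − 1I = [[-1, 1], [-1, 1]].
Solving (M − 1I)v = 0 gives the eigenspace spanned by (-2, -2).
With v₂ = -2, v = (-2, -2), so v₁ = -2.

-2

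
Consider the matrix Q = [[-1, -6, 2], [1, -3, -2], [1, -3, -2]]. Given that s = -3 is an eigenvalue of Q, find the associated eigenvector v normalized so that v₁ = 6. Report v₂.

3

Q + 3I = [[2, -6, 2], [1, 0, -2], [1, -3, 1]].
Solving (Q + 3I)v = 0 gives the eigenspace spanned by (6, 3, 3).
With v₁ = 6, v = (6, 3, 3), so v₂ = 3.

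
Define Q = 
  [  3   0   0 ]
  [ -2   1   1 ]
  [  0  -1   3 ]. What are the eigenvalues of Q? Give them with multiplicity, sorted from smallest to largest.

2, 2, 3

Characteristic polynomial: p(μ) = μ^3 - 7μ^2 + 16μ - 12 = (μ - 3)(μ - 2)^2.
Roots (with multiplicity): 2, 2, 3.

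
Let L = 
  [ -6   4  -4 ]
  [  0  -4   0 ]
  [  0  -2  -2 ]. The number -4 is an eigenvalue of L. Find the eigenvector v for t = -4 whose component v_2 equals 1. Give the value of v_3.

L + 4I = [[-2, 4, -4], [0, 0, 0], [0, -2, 2]].
Solving (L + 4I)v = 0 gives the eigenspace spanned by (0, 1, 1).
With v_2 = 1, v = (0, 1, 1), so v_3 = 1.

1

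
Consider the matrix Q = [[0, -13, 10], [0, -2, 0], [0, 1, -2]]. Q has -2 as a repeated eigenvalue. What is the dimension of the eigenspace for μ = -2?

1

Q + 2I = [[2, -13, 10], [0, 0, 0], [0, 1, 0]].
This matrix has rank 2, so its null space has dimension 3 − 2 = 1.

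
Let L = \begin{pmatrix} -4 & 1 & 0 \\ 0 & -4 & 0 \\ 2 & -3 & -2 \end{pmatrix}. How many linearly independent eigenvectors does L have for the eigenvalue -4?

L + 4I = [[0, 1, 0], [0, 0, 0], [2, -3, 2]].
This matrix has rank 2, so its null space has dimension 3 − 2 = 1.

1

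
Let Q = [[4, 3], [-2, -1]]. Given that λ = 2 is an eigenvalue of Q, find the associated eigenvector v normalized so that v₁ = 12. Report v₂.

Q − 2I = [[2, 3], [-2, -3]].
Solving (Q − 2I)v = 0 gives the eigenspace spanned by (12, -8).
With v₁ = 12, v = (12, -8), so v₂ = -8.

-8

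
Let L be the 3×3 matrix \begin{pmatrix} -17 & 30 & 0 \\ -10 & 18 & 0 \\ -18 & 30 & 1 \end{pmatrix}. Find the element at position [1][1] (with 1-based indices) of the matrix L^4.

Characteristic polynomial: s^3 - 2s^2 - 5s + 6 = (s - 3)(s - 1)(s + 2), so the eigenvalues are -2, 1, 3.
s=3: eigenvector (-3, -2, -3).
s=-2: eigenvector (2, 1, 2).
s=1: eigenvector (0, 0, 1).
P = [[-3, 2, 0], [-2, 1, 0], [-3, 2, 1]], D = diag(3, -2, 1), P⁻¹ = [[1, -2, 0], [2, -3, 0], [-1, 0, 1]].
L⁴ = P·diag(81, 16, 1)·P⁻¹ = [[-179, 390, 0], [-130, 276, 0], [-180, 390, 1]].
The requested entry is -179.

-179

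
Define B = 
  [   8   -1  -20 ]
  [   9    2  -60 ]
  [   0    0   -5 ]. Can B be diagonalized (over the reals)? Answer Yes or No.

Characteristic polynomial: p(λ) = λ^3 - 5λ^2 - 25λ + 125 = (λ - 5)^2(λ + 5).
λ = 5 has algebraic multiplicity 2; rank(B − 5I) = 2, so geometric multiplicity = 1.
Geometric multiplicity < algebraic multiplicity, so B is not diagonalizable.

No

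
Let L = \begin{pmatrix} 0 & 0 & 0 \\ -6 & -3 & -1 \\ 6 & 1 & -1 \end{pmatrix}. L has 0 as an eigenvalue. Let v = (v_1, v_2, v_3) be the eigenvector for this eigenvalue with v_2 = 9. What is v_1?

-3

L = [[0, 0, 0], [-6, -3, -1], [6, 1, -1]].
Solving (L)v = 0 gives the eigenspace spanned by (-3, 9, -9).
With v_2 = 9, v = (-3, 9, -9), so v_1 = -3.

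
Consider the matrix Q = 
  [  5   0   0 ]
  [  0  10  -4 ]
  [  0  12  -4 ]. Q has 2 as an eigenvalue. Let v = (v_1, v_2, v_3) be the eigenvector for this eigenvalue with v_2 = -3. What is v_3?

-6

Q − 2I = [[3, 0, 0], [0, 8, -4], [0, 12, -6]].
Solving (Q − 2I)v = 0 gives the eigenspace spanned by (0, -3, -6).
With v_2 = -3, v = (0, -3, -6), so v_3 = -6.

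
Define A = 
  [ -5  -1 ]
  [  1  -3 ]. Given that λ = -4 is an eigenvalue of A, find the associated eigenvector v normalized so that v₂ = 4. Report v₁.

-4

A + 4I = [[-1, -1], [1, 1]].
Solving (A + 4I)v = 0 gives the eigenspace spanned by (-4, 4).
With v₂ = 4, v = (-4, 4), so v₁ = -4.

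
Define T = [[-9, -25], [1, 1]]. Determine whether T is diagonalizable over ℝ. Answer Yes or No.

Characteristic polynomial: p(λ) = λ^2 + 8λ + 16 = (λ + 4)^2.
λ = -4 has algebraic multiplicity 2; rank(T + 4I) = 1, so geometric multiplicity = 1.
Geometric multiplicity < algebraic multiplicity, so T is not diagonalizable.

No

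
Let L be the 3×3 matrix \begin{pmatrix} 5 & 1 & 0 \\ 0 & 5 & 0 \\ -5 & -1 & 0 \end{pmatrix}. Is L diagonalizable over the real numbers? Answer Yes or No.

Characteristic polynomial: p(μ) = μ^3 - 10μ^2 + 25μ = μ(μ - 5)^2.
μ = 5 has algebraic multiplicity 2; rank(L − 5I) = 2, so geometric multiplicity = 1.
Geometric multiplicity < algebraic multiplicity, so L is not diagonalizable.

No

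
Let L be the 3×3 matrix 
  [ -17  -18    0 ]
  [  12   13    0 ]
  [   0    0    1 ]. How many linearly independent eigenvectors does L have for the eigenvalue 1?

2

L − 1I = [[-18, -18, 0], [12, 12, 0], [0, 0, 0]].
This matrix has rank 1, so its null space has dimension 3 − 1 = 2.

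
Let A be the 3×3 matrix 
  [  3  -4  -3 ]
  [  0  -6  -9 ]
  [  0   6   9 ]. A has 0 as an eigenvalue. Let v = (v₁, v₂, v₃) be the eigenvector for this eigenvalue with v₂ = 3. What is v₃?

A = [[3, -4, -3], [0, -6, -9], [0, 6, 9]].
Solving (A)v = 0 gives the eigenspace spanned by (2, 3, -2).
With v₂ = 3, v = (2, 3, -2), so v₃ = -2.

-2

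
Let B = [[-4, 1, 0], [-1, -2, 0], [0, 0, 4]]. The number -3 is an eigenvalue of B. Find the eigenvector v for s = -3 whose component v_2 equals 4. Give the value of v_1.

B + 3I = [[-1, 1, 0], [-1, 1, 0], [0, 0, 7]].
Solving (B + 3I)v = 0 gives the eigenspace spanned by (4, 4, 0).
With v_2 = 4, v = (4, 4, 0), so v_1 = 4.

4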